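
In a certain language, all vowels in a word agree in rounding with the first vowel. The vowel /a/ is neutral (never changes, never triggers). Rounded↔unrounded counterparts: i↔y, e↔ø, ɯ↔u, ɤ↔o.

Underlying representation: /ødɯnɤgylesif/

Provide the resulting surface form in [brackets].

/ɯ/ harmonizes with /ø/ ([+round]) → [u]
/ɤ/ harmonizes with /ø/ ([+round]) → [o]
/e/ harmonizes with /ø/ ([+round]) → [ø]
/i/ harmonizes with /ø/ ([+round]) → [y]

[ødunogyløsyf]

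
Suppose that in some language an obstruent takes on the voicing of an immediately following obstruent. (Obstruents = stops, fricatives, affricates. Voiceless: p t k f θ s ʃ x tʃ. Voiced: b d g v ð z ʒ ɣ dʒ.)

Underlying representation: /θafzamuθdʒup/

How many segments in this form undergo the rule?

2

/f/ before /z/ (voiced) → [v]
/θ/ before /dʒ/ (voiced) → [ð]
2 segments change.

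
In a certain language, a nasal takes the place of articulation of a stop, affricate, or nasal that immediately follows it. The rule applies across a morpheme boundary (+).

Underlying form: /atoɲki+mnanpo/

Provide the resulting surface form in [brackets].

/ɲ/ before /k/ (velar) → [ŋ]
/m/ before /n/ (alveolar) → [n]
/n/ before /p/ (labial) → [m]

[atoŋki+nnampo]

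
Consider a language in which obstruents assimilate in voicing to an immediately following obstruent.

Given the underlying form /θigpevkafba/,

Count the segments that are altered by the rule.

3

/g/ before /p/ (voiceless) → [k]
/v/ before /k/ (voiceless) → [f]
/f/ before /b/ (voiced) → [v]
3 segments change.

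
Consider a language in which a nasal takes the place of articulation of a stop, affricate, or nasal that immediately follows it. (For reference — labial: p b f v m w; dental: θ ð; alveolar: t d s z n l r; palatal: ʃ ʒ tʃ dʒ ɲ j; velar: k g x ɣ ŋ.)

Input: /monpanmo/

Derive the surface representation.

[mompammo]

/n/ before /p/ (labial) → [m]
/n/ before /m/ (labial) → [m]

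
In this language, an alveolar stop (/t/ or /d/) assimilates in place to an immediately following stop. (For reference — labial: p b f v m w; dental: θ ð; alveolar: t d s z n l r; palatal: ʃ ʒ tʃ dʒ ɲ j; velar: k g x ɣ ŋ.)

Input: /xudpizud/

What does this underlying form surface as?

/d/ before /p/ (labial) → [b]

[xubpizud]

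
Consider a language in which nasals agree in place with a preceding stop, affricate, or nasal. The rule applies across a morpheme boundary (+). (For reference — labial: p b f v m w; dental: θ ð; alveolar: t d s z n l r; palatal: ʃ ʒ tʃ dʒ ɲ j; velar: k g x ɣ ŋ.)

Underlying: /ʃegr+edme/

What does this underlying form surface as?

/m/ after /d/ (alveolar) → [n]

[ʃegr+edne]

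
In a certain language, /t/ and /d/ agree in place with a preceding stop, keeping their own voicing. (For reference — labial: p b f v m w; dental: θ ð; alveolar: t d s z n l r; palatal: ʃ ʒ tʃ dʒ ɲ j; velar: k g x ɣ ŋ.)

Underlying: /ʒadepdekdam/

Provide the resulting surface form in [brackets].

[ʒadepbekgam]

/d/ after /p/ (labial) → [b]
/d/ after /k/ (velar) → [g]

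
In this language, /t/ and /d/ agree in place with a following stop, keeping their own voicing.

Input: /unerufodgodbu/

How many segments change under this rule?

/d/ before /g/ (velar) → [g]
/d/ before /b/ (labial) → [b]
2 segments change.

2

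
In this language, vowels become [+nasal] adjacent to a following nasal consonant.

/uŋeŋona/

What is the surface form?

[ũŋẽŋõna]

/u/ before nasal /ŋ/ → [ũ]
/e/ before nasal /ŋ/ → [ẽ]
/o/ before nasal /n/ → [õ]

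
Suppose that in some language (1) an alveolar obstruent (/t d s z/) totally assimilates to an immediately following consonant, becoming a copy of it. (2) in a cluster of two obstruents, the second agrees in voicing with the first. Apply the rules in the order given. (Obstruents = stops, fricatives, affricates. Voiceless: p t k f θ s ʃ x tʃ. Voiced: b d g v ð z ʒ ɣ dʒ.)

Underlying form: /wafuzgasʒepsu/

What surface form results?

Rule 1: /z/ before /g/ → [g] (total assimilation)
Rule 1: /s/ before /ʒ/ → [ʒ] (total assimilation)
After rule 1: wafuggaʒʒepsu
Rule 2: no segment meets the rule's conditions; no change.

[wafuggaʒʒepsu]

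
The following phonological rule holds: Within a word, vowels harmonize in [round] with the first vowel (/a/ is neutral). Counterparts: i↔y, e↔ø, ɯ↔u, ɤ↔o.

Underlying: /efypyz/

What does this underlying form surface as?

[efipiz]

/y/ harmonizes with /e/ ([-round]) → [i]
/y/ harmonizes with /e/ ([-round]) → [i]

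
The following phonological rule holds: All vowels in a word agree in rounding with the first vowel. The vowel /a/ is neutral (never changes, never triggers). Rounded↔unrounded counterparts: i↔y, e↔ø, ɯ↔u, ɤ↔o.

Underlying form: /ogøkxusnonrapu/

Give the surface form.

no segment meets the rule's conditions; no change.

[ogøkxusnonrapu]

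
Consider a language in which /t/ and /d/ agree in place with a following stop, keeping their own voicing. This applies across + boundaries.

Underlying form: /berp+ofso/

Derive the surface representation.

[berp+ofso]

no segment meets the rule's conditions; no change.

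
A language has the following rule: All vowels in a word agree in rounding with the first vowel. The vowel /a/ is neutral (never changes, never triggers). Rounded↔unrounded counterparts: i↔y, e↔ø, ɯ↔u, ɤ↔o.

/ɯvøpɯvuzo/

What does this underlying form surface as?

/ø/ harmonizes with /ɯ/ ([-round]) → [e]
/u/ harmonizes with /ɯ/ ([-round]) → [ɯ]
/o/ harmonizes with /ɯ/ ([-round]) → [ɤ]

[ɯvepɯvɯzɤ]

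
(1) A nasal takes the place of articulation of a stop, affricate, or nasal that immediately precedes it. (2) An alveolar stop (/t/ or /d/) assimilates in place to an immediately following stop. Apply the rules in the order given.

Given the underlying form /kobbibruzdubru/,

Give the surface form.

[kobbibruzdubru]

Rule 1: no segment meets the rule's conditions; no change.
After rule 1: kobbibruzdubru
Rule 2: no segment meets the rule's conditions; no change.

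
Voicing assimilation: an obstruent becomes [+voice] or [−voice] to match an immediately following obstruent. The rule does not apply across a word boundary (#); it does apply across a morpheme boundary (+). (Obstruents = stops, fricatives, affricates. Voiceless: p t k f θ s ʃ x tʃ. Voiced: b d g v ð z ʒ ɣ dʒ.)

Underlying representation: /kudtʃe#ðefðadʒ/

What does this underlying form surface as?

[kuttʃe#ðevðadʒ]

/d/ before /tʃ/ (voiceless) → [t]
/f/ before /ð/ (voiced) → [v]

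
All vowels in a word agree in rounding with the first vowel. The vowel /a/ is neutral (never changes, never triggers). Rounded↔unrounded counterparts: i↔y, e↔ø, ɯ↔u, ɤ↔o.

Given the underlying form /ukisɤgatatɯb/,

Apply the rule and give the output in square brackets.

/i/ harmonizes with /u/ ([+round]) → [y]
/ɤ/ harmonizes with /u/ ([+round]) → [o]
/ɯ/ harmonizes with /u/ ([+round]) → [u]

[ukysogatatub]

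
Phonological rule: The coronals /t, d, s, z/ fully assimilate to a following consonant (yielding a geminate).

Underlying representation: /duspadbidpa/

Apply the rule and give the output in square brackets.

/s/ before /p/ → [p] (total assimilation)
/d/ before /b/ → [b] (total assimilation)
/d/ before /p/ → [p] (total assimilation)

[duppabbippa]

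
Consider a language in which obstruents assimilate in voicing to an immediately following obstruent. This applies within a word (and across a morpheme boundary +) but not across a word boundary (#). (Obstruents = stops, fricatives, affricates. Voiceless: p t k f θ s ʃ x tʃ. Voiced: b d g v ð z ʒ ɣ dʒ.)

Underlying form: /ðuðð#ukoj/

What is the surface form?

no segment meets the rule's conditions; no change.

[ðuðð#ukoj]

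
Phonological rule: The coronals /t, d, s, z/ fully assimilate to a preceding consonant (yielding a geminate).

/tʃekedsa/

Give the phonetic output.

/s/ after /d/ → [d] (total assimilation)

[tʃekedda]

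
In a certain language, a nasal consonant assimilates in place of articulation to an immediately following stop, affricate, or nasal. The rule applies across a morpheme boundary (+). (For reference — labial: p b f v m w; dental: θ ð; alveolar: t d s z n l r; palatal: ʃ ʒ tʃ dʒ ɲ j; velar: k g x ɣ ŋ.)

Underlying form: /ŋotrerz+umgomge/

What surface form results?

/m/ before /g/ (velar) → [ŋ]
/m/ before /g/ (velar) → [ŋ]

[ŋotrerz+uŋgoŋge]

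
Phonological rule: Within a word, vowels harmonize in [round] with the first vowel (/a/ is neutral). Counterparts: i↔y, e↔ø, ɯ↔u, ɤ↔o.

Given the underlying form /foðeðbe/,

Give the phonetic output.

[foðøðbø]

/e/ harmonizes with /o/ ([+round]) → [ø]
/e/ harmonizes with /o/ ([+round]) → [ø]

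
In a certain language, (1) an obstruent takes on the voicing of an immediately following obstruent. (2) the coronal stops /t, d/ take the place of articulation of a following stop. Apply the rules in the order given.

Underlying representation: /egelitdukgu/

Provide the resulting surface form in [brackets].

[egelidduggu]

Rule 1: /t/ before /d/ (voiced) → [d]
Rule 1: /k/ before /g/ (voiced) → [g]
After rule 1: egelidduggu
Rule 2: no segment meets the rule's conditions; no change.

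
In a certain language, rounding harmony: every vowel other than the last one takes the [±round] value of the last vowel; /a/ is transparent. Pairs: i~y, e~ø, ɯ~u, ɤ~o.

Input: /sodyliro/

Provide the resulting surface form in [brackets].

/i/ harmonizes with /o/ ([+round]) → [y]

[sodylyro]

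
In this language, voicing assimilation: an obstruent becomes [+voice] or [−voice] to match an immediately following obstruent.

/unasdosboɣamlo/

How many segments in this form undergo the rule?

2

/s/ before /d/ (voiced) → [z]
/s/ before /b/ (voiced) → [z]
2 segments change.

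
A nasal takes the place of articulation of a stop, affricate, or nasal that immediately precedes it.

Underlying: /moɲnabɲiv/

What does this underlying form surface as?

/n/ after /ɲ/ (palatal) → [ɲ]
/ɲ/ after /b/ (labial) → [m]

[moɲɲabmiv]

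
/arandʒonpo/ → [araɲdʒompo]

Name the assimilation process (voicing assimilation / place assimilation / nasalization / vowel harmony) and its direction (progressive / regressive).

place assimilation, regressive

/n/→[ɲ] /n/→[m].
Each target copies a feature from the following segment, so the direction is regressive.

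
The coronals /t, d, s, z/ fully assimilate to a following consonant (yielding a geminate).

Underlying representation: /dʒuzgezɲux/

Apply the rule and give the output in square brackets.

[dʒuggeɲɲux]

/z/ before /g/ → [g] (total assimilation)
/z/ before /ɲ/ → [ɲ] (total assimilation)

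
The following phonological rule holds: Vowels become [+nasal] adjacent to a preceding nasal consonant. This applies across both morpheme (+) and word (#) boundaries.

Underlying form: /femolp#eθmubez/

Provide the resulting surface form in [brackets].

[femõlp#eθmũbez]

/o/ after nasal /m/ → [õ]
/u/ after nasal /m/ → [ũ]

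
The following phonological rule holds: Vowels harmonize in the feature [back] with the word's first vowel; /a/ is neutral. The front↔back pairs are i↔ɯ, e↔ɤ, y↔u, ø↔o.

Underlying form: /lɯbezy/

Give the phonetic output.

/e/ harmonizes with /ɯ/ ([+back]) → [ɤ]
/y/ harmonizes with /ɯ/ ([+back]) → [u]

[lɯbɤzu]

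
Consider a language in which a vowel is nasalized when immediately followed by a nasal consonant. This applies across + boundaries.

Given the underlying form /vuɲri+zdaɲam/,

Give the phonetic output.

[vũɲri+zdãɲãm]

/u/ before nasal /ɲ/ → [ũ]
/a/ before nasal /ɲ/ → [ã]
/a/ before nasal /m/ → [ã]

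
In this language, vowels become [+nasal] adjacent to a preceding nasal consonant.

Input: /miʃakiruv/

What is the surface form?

[mĩʃakiruv]

/i/ after nasal /m/ → [ĩ]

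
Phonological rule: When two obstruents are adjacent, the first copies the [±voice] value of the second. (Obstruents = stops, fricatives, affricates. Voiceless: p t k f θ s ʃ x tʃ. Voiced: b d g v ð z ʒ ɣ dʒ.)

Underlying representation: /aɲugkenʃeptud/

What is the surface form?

[aɲukkenʃeptud]

/g/ before /k/ (voiceless) → [k]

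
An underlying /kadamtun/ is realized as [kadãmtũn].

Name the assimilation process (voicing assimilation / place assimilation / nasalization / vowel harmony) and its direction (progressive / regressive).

nasalization, regressive

/a/→[ã] /u/→[ũ].
Each target copies a feature from the following segment, so the direction is regressive.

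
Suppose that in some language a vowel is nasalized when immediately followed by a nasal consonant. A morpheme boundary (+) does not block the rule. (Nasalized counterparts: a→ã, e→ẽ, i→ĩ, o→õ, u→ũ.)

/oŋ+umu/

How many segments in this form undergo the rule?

/o/ before nasal /ŋ/ → [õ]
/u/ before nasal /m/ → [ũ]
2 segments change.

2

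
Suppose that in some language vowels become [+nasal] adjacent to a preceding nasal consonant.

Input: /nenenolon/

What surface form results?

[nẽnẽnõlon]

/e/ after nasal /n/ → [ẽ]
/e/ after nasal /n/ → [ẽ]
/o/ after nasal /n/ → [õ]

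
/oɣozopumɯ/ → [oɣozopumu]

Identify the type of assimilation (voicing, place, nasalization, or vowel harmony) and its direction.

/ɯ/→[u].
Vowels agree with the first vowel, so the harmony is progressive.

vowel harmony, progressive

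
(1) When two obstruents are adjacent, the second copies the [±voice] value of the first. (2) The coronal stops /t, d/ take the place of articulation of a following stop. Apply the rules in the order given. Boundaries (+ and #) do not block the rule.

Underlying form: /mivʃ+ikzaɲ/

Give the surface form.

[mivʒ+iksaɲ]

Rule 1: /ʃ/ after /v/ (voiced) → [ʒ]
Rule 1: /z/ after /k/ (voiceless) → [s]
After rule 1: mivʒ+iksaɲ
Rule 2: no segment meets the rule's conditions; no change.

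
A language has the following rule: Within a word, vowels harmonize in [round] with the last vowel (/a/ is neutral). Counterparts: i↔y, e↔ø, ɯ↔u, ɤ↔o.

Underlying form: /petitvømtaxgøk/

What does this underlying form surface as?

/e/ harmonizes with /ø/ ([+round]) → [ø]
/i/ harmonizes with /ø/ ([+round]) → [y]

[pøtytvømtaxgøk]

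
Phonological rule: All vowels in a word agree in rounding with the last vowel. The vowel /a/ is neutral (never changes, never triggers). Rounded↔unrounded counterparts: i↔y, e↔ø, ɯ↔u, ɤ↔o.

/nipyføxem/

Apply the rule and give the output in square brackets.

/y/ harmonizes with /e/ ([-round]) → [i]
/ø/ harmonizes with /e/ ([-round]) → [e]

[nipifexem]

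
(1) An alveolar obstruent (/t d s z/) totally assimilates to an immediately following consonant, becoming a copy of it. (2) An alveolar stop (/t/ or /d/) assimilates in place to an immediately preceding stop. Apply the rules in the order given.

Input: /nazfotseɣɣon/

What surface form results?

[naffosseɣɣon]

Rule 1: /z/ before /f/ → [f] (total assimilation)
Rule 1: /t/ before /s/ → [s] (total assimilation)
After rule 1: naffosseɣɣon
Rule 2: no segment meets the rule's conditions; no change.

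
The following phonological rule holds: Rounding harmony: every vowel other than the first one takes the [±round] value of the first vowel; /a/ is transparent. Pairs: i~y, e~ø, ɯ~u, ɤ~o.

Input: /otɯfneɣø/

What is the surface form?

[otufnøɣø]

/ɯ/ harmonizes with /o/ ([+round]) → [u]
/e/ harmonizes with /o/ ([+round]) → [ø]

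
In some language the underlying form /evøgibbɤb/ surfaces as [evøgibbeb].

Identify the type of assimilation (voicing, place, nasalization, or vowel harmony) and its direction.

/ɤ/→[e].
Vowels agree with the first vowel, so the harmony is progressive.

vowel harmony, progressive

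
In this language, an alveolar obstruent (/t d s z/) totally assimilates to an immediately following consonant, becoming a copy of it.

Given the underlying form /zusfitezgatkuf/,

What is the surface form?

[zuffiteggakkuf]

/s/ before /f/ → [f] (total assimilation)
/z/ before /g/ → [g] (total assimilation)
/t/ before /k/ → [k] (total assimilation)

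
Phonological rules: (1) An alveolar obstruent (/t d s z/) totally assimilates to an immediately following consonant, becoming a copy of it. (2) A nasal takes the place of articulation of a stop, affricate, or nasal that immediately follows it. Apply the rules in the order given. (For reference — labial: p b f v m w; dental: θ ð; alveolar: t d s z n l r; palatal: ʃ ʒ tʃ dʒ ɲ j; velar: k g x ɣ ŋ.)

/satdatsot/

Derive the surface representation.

Rule 1: /t/ before /d/ → [d] (total assimilation)
Rule 1: /t/ before /s/ → [s] (total assimilation)
After rule 1: saddassot
Rule 2: no segment meets the rule's conditions; no change.

[saddassot]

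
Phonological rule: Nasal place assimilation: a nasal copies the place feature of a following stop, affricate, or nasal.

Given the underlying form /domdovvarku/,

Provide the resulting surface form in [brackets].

[dondovvarku]

/m/ before /d/ (alveolar) → [n]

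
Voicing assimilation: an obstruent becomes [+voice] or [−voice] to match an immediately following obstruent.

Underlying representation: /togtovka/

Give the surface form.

[toktofka]

/g/ before /t/ (voiceless) → [k]
/v/ before /k/ (voiceless) → [f]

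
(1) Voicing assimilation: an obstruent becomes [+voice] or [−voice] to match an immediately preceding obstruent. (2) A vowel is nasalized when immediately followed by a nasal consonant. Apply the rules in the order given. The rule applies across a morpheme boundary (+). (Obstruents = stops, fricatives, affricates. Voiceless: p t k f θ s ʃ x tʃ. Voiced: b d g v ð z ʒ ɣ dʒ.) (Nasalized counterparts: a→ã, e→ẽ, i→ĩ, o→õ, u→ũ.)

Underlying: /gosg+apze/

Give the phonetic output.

[gosk+apse]

Rule 1: /g/ after /s/ (voiceless) → [k]
Rule 1: /z/ after /p/ (voiceless) → [s]
After rule 1: gosk+apse
Rule 2: no segment meets the rule's conditions; no change.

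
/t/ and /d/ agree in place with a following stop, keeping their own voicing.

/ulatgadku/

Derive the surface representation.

/t/ before /g/ (velar) → [k]
/d/ before /k/ (velar) → [g]

[ulakgagku]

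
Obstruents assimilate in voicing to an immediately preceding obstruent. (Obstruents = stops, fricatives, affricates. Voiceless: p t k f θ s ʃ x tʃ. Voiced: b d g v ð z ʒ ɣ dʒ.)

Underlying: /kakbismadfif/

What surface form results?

/b/ after /k/ (voiceless) → [p]
/f/ after /d/ (voiced) → [v]

[kakpismadvif]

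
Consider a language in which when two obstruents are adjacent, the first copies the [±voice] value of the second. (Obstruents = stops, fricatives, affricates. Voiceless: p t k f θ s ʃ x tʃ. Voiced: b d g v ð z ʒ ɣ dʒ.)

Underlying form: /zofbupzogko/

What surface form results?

/f/ before /b/ (voiced) → [v]
/p/ before /z/ (voiced) → [b]
/g/ before /k/ (voiceless) → [k]

[zovbubzokko]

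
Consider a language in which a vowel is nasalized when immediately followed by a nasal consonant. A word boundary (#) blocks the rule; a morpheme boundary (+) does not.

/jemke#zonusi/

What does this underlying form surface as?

/e/ before nasal /m/ → [ẽ]
/o/ before nasal /n/ → [õ]

[jẽmke#zõnusi]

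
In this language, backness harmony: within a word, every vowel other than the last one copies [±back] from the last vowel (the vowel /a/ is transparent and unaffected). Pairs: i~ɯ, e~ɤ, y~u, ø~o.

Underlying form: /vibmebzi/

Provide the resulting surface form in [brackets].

no segment meets the rule's conditions; no change.

[vibmebzi]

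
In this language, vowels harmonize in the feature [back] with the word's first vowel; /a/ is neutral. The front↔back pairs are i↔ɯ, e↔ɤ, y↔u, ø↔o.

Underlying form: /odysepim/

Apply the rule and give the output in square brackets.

/y/ harmonizes with /o/ ([+back]) → [u]
/e/ harmonizes with /o/ ([+back]) → [ɤ]
/i/ harmonizes with /o/ ([+back]) → [ɯ]

[odusɤpɯm]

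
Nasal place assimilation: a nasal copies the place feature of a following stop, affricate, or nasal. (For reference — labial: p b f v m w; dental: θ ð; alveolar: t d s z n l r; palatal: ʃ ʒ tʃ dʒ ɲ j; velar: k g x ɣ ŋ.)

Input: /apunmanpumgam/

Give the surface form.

/n/ before /m/ (labial) → [m]
/n/ before /p/ (labial) → [m]
/m/ before /g/ (velar) → [ŋ]

[apummampuŋgam]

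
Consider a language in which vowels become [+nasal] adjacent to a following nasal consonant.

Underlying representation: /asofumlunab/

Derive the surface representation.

[asofũmlũnab]

/u/ before nasal /m/ → [ũ]
/u/ before nasal /n/ → [ũ]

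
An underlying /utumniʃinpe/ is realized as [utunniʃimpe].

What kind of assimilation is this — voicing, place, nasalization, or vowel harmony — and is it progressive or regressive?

place assimilation, regressive

/m/→[n] /n/→[m].
Each target copies a feature from the following segment, so the direction is regressive.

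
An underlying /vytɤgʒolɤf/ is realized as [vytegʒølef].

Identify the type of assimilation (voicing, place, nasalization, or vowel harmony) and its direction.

/ɤ/→[e] /o/→[ø] /ɤ/→[e].
Vowels agree with the first vowel, so the harmony is progressive.

vowel harmony, progressive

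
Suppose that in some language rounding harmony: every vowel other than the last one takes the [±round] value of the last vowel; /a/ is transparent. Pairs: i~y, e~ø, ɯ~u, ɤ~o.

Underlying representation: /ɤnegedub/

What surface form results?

/ɤ/ harmonizes with /u/ ([+round]) → [o]
/e/ harmonizes with /u/ ([+round]) → [ø]
/e/ harmonizes with /u/ ([+round]) → [ø]

[onøgødub]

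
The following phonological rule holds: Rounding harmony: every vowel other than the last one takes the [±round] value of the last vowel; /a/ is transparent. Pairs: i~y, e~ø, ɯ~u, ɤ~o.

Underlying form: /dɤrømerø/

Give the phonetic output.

[dorømørø]

/ɤ/ harmonizes with /ø/ ([+round]) → [o]
/e/ harmonizes with /ø/ ([+round]) → [ø]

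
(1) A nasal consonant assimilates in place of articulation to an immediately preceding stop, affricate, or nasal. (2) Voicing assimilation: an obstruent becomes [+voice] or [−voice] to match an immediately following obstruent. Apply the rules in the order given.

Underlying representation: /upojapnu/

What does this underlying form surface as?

Rule 1: /n/ after /p/ (labial) → [m]
After rule 1: upojapmu
Rule 2: no segment meets the rule's conditions; no change.

[upojapmu]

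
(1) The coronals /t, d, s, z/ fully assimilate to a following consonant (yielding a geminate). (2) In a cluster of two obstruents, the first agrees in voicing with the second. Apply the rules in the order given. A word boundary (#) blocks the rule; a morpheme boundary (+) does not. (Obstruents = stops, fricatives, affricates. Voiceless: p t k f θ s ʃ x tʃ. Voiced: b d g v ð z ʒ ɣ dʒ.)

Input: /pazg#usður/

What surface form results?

Rule 1: /z/ before /g/ → [g] (total assimilation)
Rule 1: /s/ before /ð/ → [ð] (total assimilation)
After rule 1: pagg#uðður
Rule 2: no segment meets the rule's conditions; no change.

[pagg#uðður]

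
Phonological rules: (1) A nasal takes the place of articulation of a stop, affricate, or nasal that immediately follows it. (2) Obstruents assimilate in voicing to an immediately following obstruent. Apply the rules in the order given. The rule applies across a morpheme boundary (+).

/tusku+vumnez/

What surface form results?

[tusku+vunnez]

Rule 1: /m/ before /n/ (alveolar) → [n]
After rule 1: tusku+vunnez
Rule 2: no segment meets the rule's conditions; no change.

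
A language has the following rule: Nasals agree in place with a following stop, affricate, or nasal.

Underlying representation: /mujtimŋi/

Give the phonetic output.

/m/ before /ŋ/ (velar) → [ŋ]

[mujtiŋŋi]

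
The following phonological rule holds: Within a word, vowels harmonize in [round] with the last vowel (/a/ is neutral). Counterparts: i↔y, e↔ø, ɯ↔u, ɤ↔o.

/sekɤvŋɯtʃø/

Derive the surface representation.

[søkovŋutʃø]

/e/ harmonizes with /ø/ ([+round]) → [ø]
/ɤ/ harmonizes with /ø/ ([+round]) → [o]
/ɯ/ harmonizes with /ø/ ([+round]) → [u]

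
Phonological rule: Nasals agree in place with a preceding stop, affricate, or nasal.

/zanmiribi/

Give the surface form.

/m/ after /n/ (alveolar) → [n]

[zanniribi]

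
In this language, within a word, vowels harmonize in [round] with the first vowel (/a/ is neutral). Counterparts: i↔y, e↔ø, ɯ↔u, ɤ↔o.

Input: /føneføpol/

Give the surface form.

/e/ harmonizes with /ø/ ([+round]) → [ø]

[fønøføpol]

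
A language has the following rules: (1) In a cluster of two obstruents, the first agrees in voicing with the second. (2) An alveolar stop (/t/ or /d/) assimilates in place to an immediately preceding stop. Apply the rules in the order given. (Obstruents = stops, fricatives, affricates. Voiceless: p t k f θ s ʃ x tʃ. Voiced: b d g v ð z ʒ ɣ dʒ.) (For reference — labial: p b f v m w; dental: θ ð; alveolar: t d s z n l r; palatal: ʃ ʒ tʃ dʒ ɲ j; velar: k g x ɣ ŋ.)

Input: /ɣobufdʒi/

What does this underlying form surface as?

[ɣobuvdʒi]

Rule 1: /f/ before /dʒ/ (voiced) → [v]
After rule 1: ɣobuvdʒi
Rule 2: no segment meets the rule's conditions; no change.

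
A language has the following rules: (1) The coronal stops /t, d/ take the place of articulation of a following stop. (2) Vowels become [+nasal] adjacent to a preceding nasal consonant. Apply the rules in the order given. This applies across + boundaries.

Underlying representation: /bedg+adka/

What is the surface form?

Rule 1: /d/ before /g/ (velar) → [g]
Rule 1: /d/ before /k/ (velar) → [g]
After rule 1: begg+agka
Rule 2: no segment meets the rule's conditions; no change.

[begg+agka]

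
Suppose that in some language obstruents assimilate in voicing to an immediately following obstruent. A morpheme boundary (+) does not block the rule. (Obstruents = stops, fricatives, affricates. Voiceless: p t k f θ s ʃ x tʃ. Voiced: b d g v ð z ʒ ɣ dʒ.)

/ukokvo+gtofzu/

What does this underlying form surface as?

/k/ before /v/ (voiced) → [g]
/g/ before /t/ (voiceless) → [k]
/f/ before /z/ (voiced) → [v]

[ukogvo+ktovzu]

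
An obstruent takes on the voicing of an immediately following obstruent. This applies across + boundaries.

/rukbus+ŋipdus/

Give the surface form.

[rugbus+ŋibdus]

/k/ before /b/ (voiced) → [g]
/p/ before /d/ (voiced) → [b]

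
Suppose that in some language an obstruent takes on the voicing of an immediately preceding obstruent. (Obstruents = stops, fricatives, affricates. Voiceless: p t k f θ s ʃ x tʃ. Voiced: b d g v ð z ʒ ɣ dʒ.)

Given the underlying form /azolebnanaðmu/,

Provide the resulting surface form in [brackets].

no segment meets the rule's conditions; no change.

[azolebnanaðmu]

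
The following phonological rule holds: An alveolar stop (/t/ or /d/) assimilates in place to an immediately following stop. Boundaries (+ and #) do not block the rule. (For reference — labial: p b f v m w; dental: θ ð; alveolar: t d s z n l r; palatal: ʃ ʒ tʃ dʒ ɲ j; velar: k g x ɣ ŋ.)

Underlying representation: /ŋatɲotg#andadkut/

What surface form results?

[ŋatɲokg#andagkut]

/t/ before /g/ (velar) → [k]
/d/ before /k/ (velar) → [g]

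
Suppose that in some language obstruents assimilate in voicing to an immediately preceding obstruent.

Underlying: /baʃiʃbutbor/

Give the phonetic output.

/b/ after /ʃ/ (voiceless) → [p]
/b/ after /t/ (voiceless) → [p]

[baʃiʃputpor]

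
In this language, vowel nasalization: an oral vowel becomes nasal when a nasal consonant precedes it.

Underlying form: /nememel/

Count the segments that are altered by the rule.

3

/e/ after nasal /n/ → [ẽ]
/e/ after nasal /m/ → [ẽ]
/e/ after nasal /m/ → [ẽ]
3 segments change.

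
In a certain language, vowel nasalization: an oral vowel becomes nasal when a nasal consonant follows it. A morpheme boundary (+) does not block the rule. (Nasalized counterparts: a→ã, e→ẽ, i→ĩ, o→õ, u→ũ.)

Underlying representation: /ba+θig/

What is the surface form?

[ba+θig]

no segment meets the rule's conditions; no change.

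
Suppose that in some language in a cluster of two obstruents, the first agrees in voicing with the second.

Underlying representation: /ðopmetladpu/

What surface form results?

/d/ before /p/ (voiceless) → [t]

[ðopmetlatpu]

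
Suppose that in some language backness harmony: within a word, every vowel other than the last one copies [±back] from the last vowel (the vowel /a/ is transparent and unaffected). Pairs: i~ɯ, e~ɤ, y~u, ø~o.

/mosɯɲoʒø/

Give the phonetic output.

/o/ harmonizes with /ø/ ([-back]) → [ø]
/ɯ/ harmonizes with /ø/ ([-back]) → [i]
/o/ harmonizes with /ø/ ([-back]) → [ø]

[møsiɲøʒø]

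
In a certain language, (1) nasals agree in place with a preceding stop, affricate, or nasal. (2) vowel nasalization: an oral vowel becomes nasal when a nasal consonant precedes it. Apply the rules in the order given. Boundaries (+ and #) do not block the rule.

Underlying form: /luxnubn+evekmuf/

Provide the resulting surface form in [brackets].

[luxnũbm+ẽvekŋũf]

Rule 1: /n/ after /b/ (labial) → [m]
Rule 1: /m/ after /k/ (velar) → [ŋ]
After rule 1: luxnubm+evekŋuf
Rule 2: /u/ after nasal /n/ → [ũ]
Rule 2: /e/ after nasal /m/ → [ẽ]
Rule 2: /u/ after nasal /ŋ/ → [ũ]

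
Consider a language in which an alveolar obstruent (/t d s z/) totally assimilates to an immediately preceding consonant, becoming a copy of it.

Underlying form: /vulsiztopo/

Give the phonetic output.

/s/ after /l/ → [l] (total assimilation)
/t/ after /z/ → [z] (total assimilation)

[vullizzopo]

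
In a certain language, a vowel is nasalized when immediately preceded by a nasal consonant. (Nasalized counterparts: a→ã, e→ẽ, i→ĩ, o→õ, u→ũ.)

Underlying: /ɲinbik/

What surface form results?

[ɲĩnbik]

/i/ after nasal /ɲ/ → [ĩ]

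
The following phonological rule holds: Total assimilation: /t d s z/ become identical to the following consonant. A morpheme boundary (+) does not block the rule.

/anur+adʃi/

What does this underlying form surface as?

/d/ before /ʃ/ → [ʃ] (total assimilation)

[anur+aʃʃi]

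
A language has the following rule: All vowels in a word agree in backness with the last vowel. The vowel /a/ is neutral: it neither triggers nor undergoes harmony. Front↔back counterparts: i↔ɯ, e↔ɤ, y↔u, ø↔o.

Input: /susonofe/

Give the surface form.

/u/ harmonizes with /e/ ([-back]) → [y]
/o/ harmonizes with /e/ ([-back]) → [ø]
/o/ harmonizes with /e/ ([-back]) → [ø]

[sysønøfe]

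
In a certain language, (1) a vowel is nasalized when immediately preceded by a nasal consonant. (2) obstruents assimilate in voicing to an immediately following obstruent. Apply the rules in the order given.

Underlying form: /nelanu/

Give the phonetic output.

Rule 1: /e/ after nasal /n/ → [ẽ]
Rule 1: /u/ after nasal /n/ → [ũ]
After rule 1: nẽlanũ
Rule 2: no segment meets the rule's conditions; no change.

[nẽlanũ]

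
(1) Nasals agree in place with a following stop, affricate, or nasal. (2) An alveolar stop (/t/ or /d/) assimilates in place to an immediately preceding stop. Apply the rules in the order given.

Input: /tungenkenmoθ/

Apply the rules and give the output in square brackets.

Rule 1: /n/ before /g/ (velar) → [ŋ]
Rule 1: /n/ before /k/ (velar) → [ŋ]
Rule 1: /n/ before /m/ (labial) → [m]
After rule 1: tuŋgeŋkemmoθ
Rule 2: no segment meets the rule's conditions; no change.

[tuŋgeŋkemmoθ]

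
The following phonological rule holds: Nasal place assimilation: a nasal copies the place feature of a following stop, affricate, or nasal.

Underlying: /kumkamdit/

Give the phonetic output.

[kuŋkandit]

/m/ before /k/ (velar) → [ŋ]
/m/ before /d/ (alveolar) → [n]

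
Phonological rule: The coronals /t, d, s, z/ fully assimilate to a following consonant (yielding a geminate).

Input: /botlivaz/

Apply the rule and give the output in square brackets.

[bollivaz]

/t/ before /l/ → [l] (total assimilation)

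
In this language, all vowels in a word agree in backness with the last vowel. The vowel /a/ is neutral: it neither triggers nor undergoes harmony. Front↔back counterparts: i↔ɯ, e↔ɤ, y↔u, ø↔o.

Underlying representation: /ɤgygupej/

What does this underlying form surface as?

[egygypej]

/ɤ/ harmonizes with /e/ ([-back]) → [e]
/u/ harmonizes with /e/ ([-back]) → [y]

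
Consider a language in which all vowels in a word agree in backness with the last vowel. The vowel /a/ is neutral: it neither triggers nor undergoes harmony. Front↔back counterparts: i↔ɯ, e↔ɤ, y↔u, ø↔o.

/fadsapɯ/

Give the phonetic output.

no segment meets the rule's conditions; no change.

[fadsapɯ]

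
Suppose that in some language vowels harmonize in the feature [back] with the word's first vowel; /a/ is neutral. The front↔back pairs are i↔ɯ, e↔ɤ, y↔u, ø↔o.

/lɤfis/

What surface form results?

/i/ harmonizes with /ɤ/ ([+back]) → [ɯ]

[lɤfɯs]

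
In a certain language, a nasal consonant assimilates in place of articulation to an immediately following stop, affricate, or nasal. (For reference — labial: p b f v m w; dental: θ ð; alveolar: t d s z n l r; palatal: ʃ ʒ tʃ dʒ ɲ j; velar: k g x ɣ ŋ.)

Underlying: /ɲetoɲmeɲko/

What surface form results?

/ɲ/ before /m/ (labial) → [m]
/ɲ/ before /k/ (velar) → [ŋ]

[ɲetommeŋko]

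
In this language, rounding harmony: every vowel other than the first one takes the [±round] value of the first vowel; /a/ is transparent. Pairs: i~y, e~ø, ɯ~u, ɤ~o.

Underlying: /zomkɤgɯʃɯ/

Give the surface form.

[zomkoguʃu]

/ɤ/ harmonizes with /o/ ([+round]) → [o]
/ɯ/ harmonizes with /o/ ([+round]) → [u]
/ɯ/ harmonizes with /o/ ([+round]) → [u]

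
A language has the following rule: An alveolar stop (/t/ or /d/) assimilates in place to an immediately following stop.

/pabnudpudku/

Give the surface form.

[pabnubpugku]

/d/ before /p/ (labial) → [b]
/d/ before /k/ (velar) → [g]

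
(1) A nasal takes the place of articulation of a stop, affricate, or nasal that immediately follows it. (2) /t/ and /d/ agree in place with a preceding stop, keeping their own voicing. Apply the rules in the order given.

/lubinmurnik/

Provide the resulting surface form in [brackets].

[lubimmurnik]

Rule 1: /n/ before /m/ (labial) → [m]
After rule 1: lubimmurnik
Rule 2: no segment meets the rule's conditions; no change.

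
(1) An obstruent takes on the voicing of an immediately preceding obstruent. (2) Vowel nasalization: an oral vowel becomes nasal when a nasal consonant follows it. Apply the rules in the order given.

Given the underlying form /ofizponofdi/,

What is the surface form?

[ofizbõnofti]

Rule 1: /p/ after /z/ (voiced) → [b]
Rule 1: /d/ after /f/ (voiceless) → [t]
After rule 1: ofizbonofti
Rule 2: /o/ before nasal /n/ → [õ]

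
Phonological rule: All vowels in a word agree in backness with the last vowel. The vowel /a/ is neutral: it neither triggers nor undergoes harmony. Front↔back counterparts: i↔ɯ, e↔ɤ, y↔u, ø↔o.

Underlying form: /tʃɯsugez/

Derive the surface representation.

[tʃisygez]

/ɯ/ harmonizes with /e/ ([-back]) → [i]
/u/ harmonizes with /e/ ([-back]) → [y]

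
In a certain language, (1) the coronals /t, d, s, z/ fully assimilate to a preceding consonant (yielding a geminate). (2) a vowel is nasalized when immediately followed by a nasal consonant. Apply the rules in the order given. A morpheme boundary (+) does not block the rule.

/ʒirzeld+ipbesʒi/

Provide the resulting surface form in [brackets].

Rule 1: /z/ after /r/ → [r] (total assimilation)
Rule 1: /d/ after /l/ → [l] (total assimilation)
After rule 1: ʒirrell+ipbesʒi
Rule 2: no segment meets the rule's conditions; no change.

[ʒirrell+ipbesʒi]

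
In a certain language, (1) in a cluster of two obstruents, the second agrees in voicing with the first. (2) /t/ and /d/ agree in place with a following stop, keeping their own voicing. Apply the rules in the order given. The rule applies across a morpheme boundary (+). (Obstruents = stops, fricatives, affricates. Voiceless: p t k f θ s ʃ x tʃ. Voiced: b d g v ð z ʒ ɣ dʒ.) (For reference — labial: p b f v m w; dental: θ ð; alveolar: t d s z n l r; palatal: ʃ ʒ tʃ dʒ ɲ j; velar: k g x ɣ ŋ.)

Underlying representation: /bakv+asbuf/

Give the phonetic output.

[bakf+aspuf]

Rule 1: /v/ after /k/ (voiceless) → [f]
Rule 1: /b/ after /s/ (voiceless) → [p]
After rule 1: bakf+aspuf
Rule 2: no segment meets the rule's conditions; no change.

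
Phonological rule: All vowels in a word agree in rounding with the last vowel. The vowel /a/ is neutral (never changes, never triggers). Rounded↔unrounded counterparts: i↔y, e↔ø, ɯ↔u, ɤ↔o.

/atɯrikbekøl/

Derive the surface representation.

/ɯ/ harmonizes with /ø/ ([+round]) → [u]
/i/ harmonizes with /ø/ ([+round]) → [y]
/e/ harmonizes with /ø/ ([+round]) → [ø]

[aturykbøkøl]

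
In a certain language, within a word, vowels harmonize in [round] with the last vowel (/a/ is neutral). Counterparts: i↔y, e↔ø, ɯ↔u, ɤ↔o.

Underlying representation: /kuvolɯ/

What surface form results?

/u/ harmonizes with /ɯ/ ([-round]) → [ɯ]
/o/ harmonizes with /ɯ/ ([-round]) → [ɤ]

[kɯvɤlɯ]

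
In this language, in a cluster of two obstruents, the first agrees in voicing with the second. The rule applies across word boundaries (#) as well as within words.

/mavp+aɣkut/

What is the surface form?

[mafp+axkut]

/v/ before /p/ (voiceless) → [f]
/ɣ/ before /k/ (voiceless) → [x]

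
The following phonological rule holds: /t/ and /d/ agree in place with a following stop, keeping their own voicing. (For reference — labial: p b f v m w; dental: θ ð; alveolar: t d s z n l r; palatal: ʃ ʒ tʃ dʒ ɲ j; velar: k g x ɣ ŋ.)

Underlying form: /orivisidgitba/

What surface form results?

/d/ before /g/ (velar) → [g]
/t/ before /b/ (labial) → [p]

[orivisiggipba]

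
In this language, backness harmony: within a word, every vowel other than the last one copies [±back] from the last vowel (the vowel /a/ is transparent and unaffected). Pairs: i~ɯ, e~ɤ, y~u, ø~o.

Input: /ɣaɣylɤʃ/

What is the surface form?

/y/ harmonizes with /ɤ/ ([+back]) → [u]

[ɣaɣulɤʃ]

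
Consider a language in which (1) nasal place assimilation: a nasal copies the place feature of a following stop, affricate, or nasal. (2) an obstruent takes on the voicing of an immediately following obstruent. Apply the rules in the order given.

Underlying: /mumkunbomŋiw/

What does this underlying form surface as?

Rule 1: /m/ before /k/ (velar) → [ŋ]
Rule 1: /n/ before /b/ (labial) → [m]
Rule 1: /m/ before /ŋ/ (velar) → [ŋ]
After rule 1: muŋkumboŋŋiw
Rule 2: no segment meets the rule's conditions; no change.

[muŋkumboŋŋiw]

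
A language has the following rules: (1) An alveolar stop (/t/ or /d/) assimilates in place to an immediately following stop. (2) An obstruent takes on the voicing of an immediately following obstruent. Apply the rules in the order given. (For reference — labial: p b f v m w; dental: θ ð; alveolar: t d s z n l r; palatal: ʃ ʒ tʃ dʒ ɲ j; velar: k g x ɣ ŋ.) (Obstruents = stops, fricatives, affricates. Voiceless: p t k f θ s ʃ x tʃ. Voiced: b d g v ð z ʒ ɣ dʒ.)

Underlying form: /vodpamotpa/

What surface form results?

[voppamoppa]

Rule 1: /d/ before /p/ (labial) → [b]
Rule 1: /t/ before /p/ (labial) → [p]
After rule 1: vobpamoppa
Rule 2: /b/ before /p/ (voiceless) → [p]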